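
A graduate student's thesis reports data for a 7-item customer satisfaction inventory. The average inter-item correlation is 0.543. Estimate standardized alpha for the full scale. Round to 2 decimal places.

standardized alpha = 0.89

Standardized α = k·r̄ / (1 + (k−1)·r̄) = 7 × 0.543 / (1 + 6 × 0.543)
  = 3.8010 / 4.2580 = 0.89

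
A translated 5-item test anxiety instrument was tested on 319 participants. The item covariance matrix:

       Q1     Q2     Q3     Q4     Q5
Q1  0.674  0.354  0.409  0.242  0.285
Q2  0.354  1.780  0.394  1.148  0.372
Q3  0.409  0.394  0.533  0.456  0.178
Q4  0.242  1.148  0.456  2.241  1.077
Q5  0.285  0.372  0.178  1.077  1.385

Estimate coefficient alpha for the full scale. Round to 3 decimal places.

sum of item variances = 0.674 + 1.780 + 0.533 + 2.241 + 1.385 = 6.613
Sum of off-diagonal covariances = 4.915
σ²_total = 6.613 + 2 × 4.915 = 16.443
α = (k/(k−1))·(1 − sum of item variances/σ²_total) = (5/4)·(1 − 6.613/16.443) = 0.747

coefficient alpha = 0.747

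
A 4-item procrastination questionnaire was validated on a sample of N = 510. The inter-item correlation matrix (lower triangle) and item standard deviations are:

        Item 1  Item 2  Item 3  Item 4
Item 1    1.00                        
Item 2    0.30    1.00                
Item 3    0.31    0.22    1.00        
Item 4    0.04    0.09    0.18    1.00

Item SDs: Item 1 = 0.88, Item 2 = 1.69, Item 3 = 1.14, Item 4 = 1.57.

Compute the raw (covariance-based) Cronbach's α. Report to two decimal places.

Σσ²ᵢ = 0.88² + 1.69² + 1.14² + 1.57² = 7.3950
Covariances σ_ij = r_ij · s_i · s_j:
  σ(Item 1,Item 2) = 0.30 × 0.88 × 1.69 = 0.4462
  σ(Item 1,Item 3) = 0.31 × 0.88 × 1.14 = 0.3110
  σ(Item 1,Item 4) = 0.04 × 0.88 × 1.57 = 0.0553
  σ(Item 2,Item 3) = 0.22 × 1.69 × 1.14 = 0.4239
  σ(Item 2,Item 4) = 0.09 × 1.69 × 1.57 = 0.2388
  σ(Item 3,Item 4) = 0.18 × 1.14 × 1.57 = 0.3222
σ²_T = Σσ²ᵢ + 2·Σσ_ij = 7.3950 + 2 × 1.7974 = 10.9898
α = (4/3)·(1 − 7.3950/10.9898) = 0.44

α = 0.44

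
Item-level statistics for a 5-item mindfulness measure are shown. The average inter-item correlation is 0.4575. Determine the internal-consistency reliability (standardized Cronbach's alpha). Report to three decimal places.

Standardized α = k·r̄ / (1 + (k−1)·r̄) = 5 × 0.4575 / (1 + 4 × 0.4575)
  = 2.2875 / 2.8300 = 0.808

standardized Cronbach's alpha = 0.808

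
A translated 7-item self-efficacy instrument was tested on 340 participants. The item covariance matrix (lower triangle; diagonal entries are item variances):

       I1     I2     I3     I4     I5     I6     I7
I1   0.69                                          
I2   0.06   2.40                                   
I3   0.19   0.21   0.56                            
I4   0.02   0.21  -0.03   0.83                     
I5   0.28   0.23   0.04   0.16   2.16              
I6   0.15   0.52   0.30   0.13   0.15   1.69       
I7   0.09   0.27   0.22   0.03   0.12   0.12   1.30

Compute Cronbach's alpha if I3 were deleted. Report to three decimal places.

Remaining items: I1, I2, I4, I5, I6, I7 (k = 6).
Σσᵢ² = 0.69 + 2.40 + 0.83 + 2.16 + 1.69 + 1.30 = 9.07
σ²_T = 9.07 + 2 × 2.54 = 14.15
α (item deleted) = (6/5)·(1 − 9.07/14.15) = 0.431

Cronbach's alpha = 0.431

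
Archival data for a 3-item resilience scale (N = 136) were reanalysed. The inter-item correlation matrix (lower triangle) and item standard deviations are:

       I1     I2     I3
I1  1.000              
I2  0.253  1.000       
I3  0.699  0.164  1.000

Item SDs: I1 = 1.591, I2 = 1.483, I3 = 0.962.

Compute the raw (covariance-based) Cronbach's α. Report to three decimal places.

α = 0.603

Σσ²ᵢ = 1.591² + 1.483² + 0.962² = 5.6560
Covariances σ_ij = r_ij · s_i · s_j:
  σ(I1,I2) = 0.253 × 1.591 × 1.483 = 0.5969
  σ(I1,I3) = 0.699 × 1.591 × 0.962 = 1.0698
  σ(I2,I3) = 0.164 × 1.483 × 0.962 = 0.2340
σ²_T = Σσ²ᵢ + 2·Σσ_ij = 5.6560 + 2 × 1.9007 = 9.4574
α = (3/2)·(1 − 5.6560/9.4574) = 0.603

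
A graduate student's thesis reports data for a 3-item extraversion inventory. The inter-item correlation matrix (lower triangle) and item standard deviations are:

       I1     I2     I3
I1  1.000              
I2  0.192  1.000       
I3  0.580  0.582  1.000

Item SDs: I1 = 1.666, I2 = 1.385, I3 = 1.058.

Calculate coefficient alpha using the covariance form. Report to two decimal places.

α = 0.67

Σσ²ᵢ = 1.666² + 1.385² + 1.058² = 5.8131
Covariances σ_ij = r_ij · s_i · s_j:
  σ(I1,I2) = 0.192 × 1.666 × 1.385 = 0.4430
  σ(I1,I3) = 0.580 × 1.666 × 1.058 = 1.0223
  σ(I2,I3) = 0.582 × 1.385 × 1.058 = 0.8528
σ²_T = Σσ²ᵢ + 2·Σσ_ij = 5.8131 + 2 × 2.3181 = 10.4493
α = (3/2)·(1 − 5.8131/10.4493) = 0.67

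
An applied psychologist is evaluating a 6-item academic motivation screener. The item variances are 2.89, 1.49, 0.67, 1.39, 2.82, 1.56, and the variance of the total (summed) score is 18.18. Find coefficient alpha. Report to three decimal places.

ΣVar(i) = 2.89 + 1.49 + 0.67 + 1.39 + 2.82 + 1.56 = 10.82
α = (k/(k−1))·(1 − ΣVar(i)/σ²_T) = (6/5)·(1 − 10.82/18.18) = 0.486

coefficient alpha = 0.486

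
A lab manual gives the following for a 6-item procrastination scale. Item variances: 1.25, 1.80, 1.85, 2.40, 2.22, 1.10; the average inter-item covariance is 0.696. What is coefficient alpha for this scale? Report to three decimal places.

Σσ²ᵢ = 1.25 + 1.80 + 1.85 + 2.40 + 2.22 + 1.10 = 10.62
Sum of the 15 distinct covariances = 15 × 0.696 = 10.440
total variance = Σσ²ᵢ + 2·Σcov = 10.62 + 2 × 10.440 = 31.500
α = (6/5)·(1 − 10.62/31.500) = 0.795

coefficient alpha = 0.795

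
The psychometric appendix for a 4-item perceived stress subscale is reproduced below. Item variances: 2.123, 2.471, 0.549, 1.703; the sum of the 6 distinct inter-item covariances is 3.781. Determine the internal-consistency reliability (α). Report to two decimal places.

Σσ²ᵢ = 2.123 + 2.471 + 0.549 + 1.703 = 6.846
Sum of distinct covariances = 3.781
σ²_total = Σσ²ᵢ + 2·Σcov = 6.846 + 2 × 3.781 = 14.408
α = (4/3)·(1 − 6.846/14.408) = 0.70

α = 0.70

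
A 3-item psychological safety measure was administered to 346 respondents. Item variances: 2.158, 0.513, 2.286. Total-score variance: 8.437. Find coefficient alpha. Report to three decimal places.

α = 0.619

Σσ²ᵢ = 2.158 + 0.513 + 2.286 = 4.957
α = (k/(k−1))·(1 − Σσ²ᵢ/σ²_total) = (3/2)·(1 − 4.957/8.437) = 0.619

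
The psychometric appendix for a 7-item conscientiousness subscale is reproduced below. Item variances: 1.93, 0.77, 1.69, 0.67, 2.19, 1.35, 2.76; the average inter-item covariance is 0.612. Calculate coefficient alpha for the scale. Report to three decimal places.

coefficient alpha = 0.809

ΣVar(i) = 1.93 + 0.77 + 1.69 + 0.67 + 2.19 + 1.35 + 2.76 = 11.36
Sum of the 21 distinct covariances = 21 × 0.612 = 12.852
σ²_T = ΣVar(i) + 2·Σcov = 11.36 + 2 × 12.852 = 37.064
α = (7/6)·(1 − 11.36/37.064) = 0.809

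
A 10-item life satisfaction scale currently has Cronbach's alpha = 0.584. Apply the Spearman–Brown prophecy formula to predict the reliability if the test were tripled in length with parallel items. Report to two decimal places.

Length factor m = 3
α' = m·α / (1 + (m−1)·α)
   = 3 × 0.584 / (1 + (3 − 1) × 0.584)
   = 1.7520 / 2.1680 = 0.81

predicted reliability = 0.81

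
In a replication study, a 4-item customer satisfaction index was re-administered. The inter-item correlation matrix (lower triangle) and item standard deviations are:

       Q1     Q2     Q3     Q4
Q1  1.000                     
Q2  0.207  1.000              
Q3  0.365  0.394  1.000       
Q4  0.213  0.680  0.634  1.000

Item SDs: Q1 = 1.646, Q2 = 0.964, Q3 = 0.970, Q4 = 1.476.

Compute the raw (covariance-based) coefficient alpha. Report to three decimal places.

α = 0.694

Σσ²ᵢ = 1.646² + 0.964² + 0.970² + 1.476² = 6.7581
Covariances σ_ij = r_ij · s_i · s_j:
  σ(Q1,Q2) = 0.207 × 1.646 × 0.964 = 0.3285
  σ(Q1,Q3) = 0.365 × 1.646 × 0.970 = 0.5828
  σ(Q1,Q4) = 0.213 × 1.646 × 1.476 = 0.5175
  σ(Q2,Q3) = 0.394 × 0.964 × 0.970 = 0.3684
  σ(Q2,Q4) = 0.680 × 0.964 × 1.476 = 0.9675
  σ(Q3,Q4) = 0.634 × 0.970 × 1.476 = 0.9077
σ²_T = Σσ²ᵢ + 2·Σσ_ij = 6.7581 + 2 × 3.6724 = 14.1029
α = (4/3)·(1 − 6.7581/14.1029) = 0.694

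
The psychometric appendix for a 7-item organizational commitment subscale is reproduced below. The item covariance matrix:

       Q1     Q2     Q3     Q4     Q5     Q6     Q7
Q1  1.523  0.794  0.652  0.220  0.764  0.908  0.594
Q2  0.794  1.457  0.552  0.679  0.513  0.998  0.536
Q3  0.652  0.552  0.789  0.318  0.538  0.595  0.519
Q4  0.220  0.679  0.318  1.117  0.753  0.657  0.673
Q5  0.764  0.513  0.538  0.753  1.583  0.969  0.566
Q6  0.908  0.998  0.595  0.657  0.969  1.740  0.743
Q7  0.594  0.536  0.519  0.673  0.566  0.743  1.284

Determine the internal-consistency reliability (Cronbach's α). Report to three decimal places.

α = 0.864

Σσ²ᵢ = 1.523 + 1.457 + 0.789 + 1.117 + 1.583 + 1.740 + 1.284 = 9.493
Sum of off-diagonal covariances = 13.541
Var(T) = 9.493 + 2 × 13.541 = 36.575
α = (k/(k−1))·(1 − Σσ²ᵢ/Var(T)) = (7/6)·(1 − 9.493/36.575) = 0.864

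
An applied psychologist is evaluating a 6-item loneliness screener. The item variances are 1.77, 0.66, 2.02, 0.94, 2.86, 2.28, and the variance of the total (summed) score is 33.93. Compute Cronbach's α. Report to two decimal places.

Σσᵢ² = 1.77 + 0.66 + 2.02 + 0.94 + 2.86 + 2.28 = 10.53
α = (k/(k−1))·(1 − Σσᵢ²/σ²_T) = (6/5)·(1 − 10.53/33.93) = 0.83

α = 0.83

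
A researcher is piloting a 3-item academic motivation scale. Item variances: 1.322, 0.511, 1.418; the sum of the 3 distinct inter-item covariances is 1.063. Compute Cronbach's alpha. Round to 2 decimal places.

sum of item variances = 1.322 + 0.511 + 1.418 = 3.251
Sum of distinct covariances = 1.063
σ²_T = sum of item variances + 2·Σcov = 3.251 + 2 × 1.063 = 5.377
α = (3/2)·(1 − 3.251/5.377) = 0.59

Cronbach's alpha = 0.59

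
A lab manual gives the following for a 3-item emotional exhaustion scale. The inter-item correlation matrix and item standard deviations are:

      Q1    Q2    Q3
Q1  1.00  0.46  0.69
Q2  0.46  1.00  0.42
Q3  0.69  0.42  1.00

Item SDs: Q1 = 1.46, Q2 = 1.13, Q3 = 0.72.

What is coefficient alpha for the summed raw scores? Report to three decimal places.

Σσ²ᵢ = 1.46² + 1.13² + 0.72² = 3.9269
Covariances σ_ij = r_ij · s_i · s_j:
  σ(Q1,Q2) = 0.46 × 1.46 × 1.13 = 0.7589
  σ(Q1,Q3) = 0.69 × 1.46 × 0.72 = 0.7253
  σ(Q2,Q3) = 0.42 × 1.13 × 0.72 = 0.3417
σ²_T = Σσ²ᵢ + 2·Σσ_ij = 3.9269 + 2 × 1.8259 = 7.5787
α = (3/2)·(1 − 3.9269/7.5787) = 0.723

coefficient alpha = 0.723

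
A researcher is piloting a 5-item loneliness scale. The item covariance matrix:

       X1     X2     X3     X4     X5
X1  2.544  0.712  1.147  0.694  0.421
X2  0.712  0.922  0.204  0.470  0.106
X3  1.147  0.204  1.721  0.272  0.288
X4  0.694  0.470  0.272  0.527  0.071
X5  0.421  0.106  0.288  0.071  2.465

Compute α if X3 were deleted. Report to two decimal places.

α = 0.58

Remaining items: X1, X2, X4, X5 (k = 4).
ΣVar(i) = 2.544 + 0.922 + 0.527 + 2.465 = 6.458
total variance = 6.458 + 2 × 2.474 = 11.406
α (item deleted) = (4/3)·(1 − 6.458/11.406) = 0.58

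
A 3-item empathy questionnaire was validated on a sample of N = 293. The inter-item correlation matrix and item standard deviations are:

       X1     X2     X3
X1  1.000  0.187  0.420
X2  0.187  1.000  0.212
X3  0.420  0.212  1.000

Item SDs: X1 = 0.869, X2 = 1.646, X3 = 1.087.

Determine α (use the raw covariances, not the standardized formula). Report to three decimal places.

α = 0.465

Σσ²ᵢ = 0.869² + 1.646² + 1.087² = 4.6460
Covariances σ_ij = r_ij · s_i · s_j:
  σ(X1,X2) = 0.187 × 0.869 × 1.646 = 0.2675
  σ(X1,X3) = 0.420 × 0.869 × 1.087 = 0.3967
  σ(X2,X3) = 0.212 × 1.646 × 1.087 = 0.3793
σ²_T = Σσ²ᵢ + 2·Σσ_ij = 4.6460 + 2 × 1.0435 = 6.7330
α = (3/2)·(1 − 4.6460/6.7330) = 0.465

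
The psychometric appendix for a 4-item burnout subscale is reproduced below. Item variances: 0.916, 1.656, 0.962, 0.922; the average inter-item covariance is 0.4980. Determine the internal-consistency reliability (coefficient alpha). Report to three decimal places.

coefficient alpha = 0.764

Σσ²ᵢ = 0.916 + 1.656 + 0.962 + 0.922 = 4.456
Sum of the 6 distinct covariances = 6 × 0.4980 = 2.9880
σ²_total = Σσ²ᵢ + 2·Σcov = 4.456 + 2 × 2.9880 = 10.4320
α = (4/3)·(1 − 4.456/10.4320) = 0.764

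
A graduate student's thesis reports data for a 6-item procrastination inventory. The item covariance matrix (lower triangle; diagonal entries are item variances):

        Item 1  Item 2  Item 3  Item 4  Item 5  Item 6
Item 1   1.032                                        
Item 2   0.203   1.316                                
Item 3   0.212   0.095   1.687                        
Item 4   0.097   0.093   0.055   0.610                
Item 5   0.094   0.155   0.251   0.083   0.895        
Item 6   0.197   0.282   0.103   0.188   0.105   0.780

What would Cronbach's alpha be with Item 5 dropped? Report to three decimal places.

Remaining items: Item 1, Item 2, Item 3, Item 4, Item 6 (k = 5).
ΣVar(i) = 1.032 + 1.316 + 1.687 + 0.610 + 0.780 = 5.425
σ²_T = 5.425 + 2 × 1.525 = 8.475
α (item deleted) = (5/4)·(1 − 5.425/8.475) = 0.450

Cronbach's alpha = 0.450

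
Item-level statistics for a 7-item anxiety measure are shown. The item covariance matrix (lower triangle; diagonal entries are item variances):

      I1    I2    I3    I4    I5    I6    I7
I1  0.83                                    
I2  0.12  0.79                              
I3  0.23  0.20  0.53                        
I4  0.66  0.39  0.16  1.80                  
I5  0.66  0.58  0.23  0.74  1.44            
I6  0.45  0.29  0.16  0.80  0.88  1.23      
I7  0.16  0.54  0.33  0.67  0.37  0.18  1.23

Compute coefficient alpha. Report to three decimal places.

α = 0.807

sum of item variances = 0.83 + 0.79 + 0.53 + 1.80 + 1.44 + 1.23 + 1.23 = 7.85
Sum of the distinct covariances = 8.80
σ²_total = 7.85 + 2 × 8.80 = 25.45
α = (k/(k−1))·(1 − sum of item variances/σ²_total) = (7/6)·(1 − 7.85/25.45) = 0.807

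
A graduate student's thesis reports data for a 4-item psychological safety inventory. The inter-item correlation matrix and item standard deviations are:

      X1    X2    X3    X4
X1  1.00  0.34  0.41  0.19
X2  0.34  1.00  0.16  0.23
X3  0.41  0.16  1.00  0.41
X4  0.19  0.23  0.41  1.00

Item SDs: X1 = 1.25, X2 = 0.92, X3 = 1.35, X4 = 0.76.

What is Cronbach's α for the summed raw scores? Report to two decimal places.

α = 0.61

Σσ²ᵢ = 1.25² + 0.92² + 1.35² + 0.76² = 4.8090
Covariances σ_ij = r_ij · s_i · s_j:
  σ(X1,X2) = 0.34 × 1.25 × 0.92 = 0.3910
  σ(X1,X3) = 0.41 × 1.25 × 1.35 = 0.6919
  σ(X1,X4) = 0.19 × 1.25 × 0.76 = 0.1805
  σ(X2,X3) = 0.16 × 0.92 × 1.35 = 0.1987
  σ(X2,X4) = 0.23 × 0.92 × 0.76 = 0.1608
  σ(X3,X4) = 0.41 × 1.35 × 0.76 = 0.4207
σ²_T = Σσ²ᵢ + 2·Σσ_ij = 4.8090 + 2 × 2.0436 = 8.8962
α = (4/3)·(1 − 4.8090/8.8962) = 0.61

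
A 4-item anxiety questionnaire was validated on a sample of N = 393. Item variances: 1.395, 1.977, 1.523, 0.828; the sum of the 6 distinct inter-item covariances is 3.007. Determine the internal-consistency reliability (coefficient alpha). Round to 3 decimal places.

ΣVar(i) = 1.395 + 1.977 + 1.523 + 0.828 = 5.723
Sum of distinct covariances = 3.007
Var(T) = ΣVar(i) + 2·Σcov = 5.723 + 2 × 3.007 = 11.737
α = (4/3)·(1 − 5.723/11.737) = 0.683

coefficient alpha = 0.683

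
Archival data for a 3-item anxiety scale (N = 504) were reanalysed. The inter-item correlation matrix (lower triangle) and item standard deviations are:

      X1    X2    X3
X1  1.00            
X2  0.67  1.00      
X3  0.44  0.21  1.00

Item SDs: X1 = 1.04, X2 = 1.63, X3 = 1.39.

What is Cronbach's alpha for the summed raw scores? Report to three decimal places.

α = 0.663

Σσ²ᵢ = 1.04² + 1.63² + 1.39² = 5.6706
Covariances σ_ij = r_ij · s_i · s_j:
  σ(X1,X2) = 0.67 × 1.04 × 1.63 = 1.1358
  σ(X1,X3) = 0.44 × 1.04 × 1.39 = 0.6361
  σ(X2,X3) = 0.21 × 1.63 × 1.39 = 0.4758
σ²_T = Σσ²ᵢ + 2·Σσ_ij = 5.6706 + 2 × 2.2477 = 10.1660
α = (3/2)·(1 − 5.6706/10.1660) = 0.663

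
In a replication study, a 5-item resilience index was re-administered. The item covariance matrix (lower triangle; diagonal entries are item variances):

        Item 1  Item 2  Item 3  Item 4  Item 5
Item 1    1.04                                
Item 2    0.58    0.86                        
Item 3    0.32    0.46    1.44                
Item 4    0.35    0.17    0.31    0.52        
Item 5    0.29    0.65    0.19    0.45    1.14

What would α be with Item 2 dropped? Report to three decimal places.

α = 0.640

Remaining items: Item 1, Item 3, Item 4, Item 5 (k = 4).
sum of item variances = 1.04 + 1.44 + 0.52 + 1.14 = 4.14
total variance = 4.14 + 2 × 1.91 = 7.96
α (item deleted) = (4/3)·(1 − 4.14/7.96) = 0.640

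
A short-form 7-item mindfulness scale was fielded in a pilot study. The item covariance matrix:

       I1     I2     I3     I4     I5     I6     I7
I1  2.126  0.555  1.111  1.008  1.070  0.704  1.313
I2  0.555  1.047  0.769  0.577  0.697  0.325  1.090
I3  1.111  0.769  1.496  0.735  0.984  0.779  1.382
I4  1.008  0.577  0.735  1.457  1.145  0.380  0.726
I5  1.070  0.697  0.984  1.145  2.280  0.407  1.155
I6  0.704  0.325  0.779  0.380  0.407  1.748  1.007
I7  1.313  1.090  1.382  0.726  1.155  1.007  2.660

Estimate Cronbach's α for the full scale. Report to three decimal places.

α = 0.859

Σσ²ᵢ = 2.126 + 1.047 + 1.496 + 1.457 + 2.280 + 1.748 + 2.660 = 12.814
Sum of off-diagonal covariances = 17.919
σ²_T = 12.814 + 2 × 17.919 = 48.652
α = (k/(k−1))·(1 − Σσ²ᵢ/σ²_T) = (7/6)·(1 − 12.814/48.652) = 0.859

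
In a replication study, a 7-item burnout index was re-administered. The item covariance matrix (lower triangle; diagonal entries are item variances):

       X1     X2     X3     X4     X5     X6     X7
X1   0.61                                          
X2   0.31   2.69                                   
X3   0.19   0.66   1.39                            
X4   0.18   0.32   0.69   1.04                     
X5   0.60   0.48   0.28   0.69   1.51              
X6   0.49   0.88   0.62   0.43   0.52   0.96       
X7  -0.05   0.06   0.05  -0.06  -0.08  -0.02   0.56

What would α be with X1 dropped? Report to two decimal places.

Remaining items: X2, X3, X4, X5, X6, X7 (k = 6).
Σσᵢ² = 2.69 + 1.39 + 1.04 + 1.51 + 0.96 + 0.56 = 8.15
total variance = 8.15 + 2 × 5.52 = 19.19
α (item deleted) = (6/5)·(1 − 8.15/19.19) = 0.69

α = 0.69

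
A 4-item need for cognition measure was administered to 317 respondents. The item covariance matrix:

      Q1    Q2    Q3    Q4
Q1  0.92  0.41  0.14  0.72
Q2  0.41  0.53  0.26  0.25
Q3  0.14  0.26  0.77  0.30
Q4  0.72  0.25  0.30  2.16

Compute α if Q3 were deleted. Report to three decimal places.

Remaining items: Q1, Q2, Q4 (k = 3).
sum of item variances = 0.92 + 0.53 + 2.16 = 3.61
σ²_total = 3.61 + 2 × 1.38 = 6.37
α (item deleted) = (3/2)·(1 − 3.61/6.37) = 0.650

α = 0.650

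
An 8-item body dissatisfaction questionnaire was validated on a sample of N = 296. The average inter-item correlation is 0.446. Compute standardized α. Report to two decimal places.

α = 0.87

Standardized α = k·r̄ / (1 + (k−1)·r̄) = 8 × 0.446 / (1 + 7 × 0.446)
  = 3.5680 / 4.1220 = 0.87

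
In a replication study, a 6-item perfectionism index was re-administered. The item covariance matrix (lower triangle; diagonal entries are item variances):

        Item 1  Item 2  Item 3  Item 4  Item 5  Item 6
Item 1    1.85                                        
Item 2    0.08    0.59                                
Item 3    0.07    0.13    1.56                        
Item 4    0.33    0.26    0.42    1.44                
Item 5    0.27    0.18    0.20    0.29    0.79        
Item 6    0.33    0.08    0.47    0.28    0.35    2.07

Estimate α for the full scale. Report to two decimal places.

Σσ²ᵢ = 1.85 + 0.59 + 1.56 + 1.44 + 0.79 + 2.07 = 8.30
Sum of the distinct covariances = 3.74
Var(T) = 8.30 + 2 × 3.74 = 15.78
α = (k/(k−1))·(1 − Σσ²ᵢ/Var(T)) = (6/5)·(1 − 8.30/15.78) = 0.57

α = 0.57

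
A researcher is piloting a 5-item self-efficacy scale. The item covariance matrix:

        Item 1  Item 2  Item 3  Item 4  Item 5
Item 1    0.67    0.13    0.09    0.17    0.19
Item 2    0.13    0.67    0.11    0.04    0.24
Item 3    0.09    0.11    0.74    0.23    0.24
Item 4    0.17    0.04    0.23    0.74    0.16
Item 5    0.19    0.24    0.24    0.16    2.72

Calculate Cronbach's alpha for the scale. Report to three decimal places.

sum of item variances = 0.67 + 0.67 + 0.74 + 0.74 + 2.72 = 5.54
Sum of off-diagonal covariances = 1.60
Var(T) = 5.54 + 2 × 1.60 = 8.74
α = (k/(k−1))·(1 − sum of item variances/Var(T)) = (5/4)·(1 − 5.54/8.74) = 0.458

Cronbach's alpha = 0.458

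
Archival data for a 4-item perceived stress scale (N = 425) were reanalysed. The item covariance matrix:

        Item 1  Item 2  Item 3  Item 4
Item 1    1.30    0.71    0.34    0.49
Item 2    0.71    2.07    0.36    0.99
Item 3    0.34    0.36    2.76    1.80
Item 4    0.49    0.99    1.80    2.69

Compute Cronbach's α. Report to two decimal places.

α = 0.69

ΣVar(i) = 1.30 + 2.07 + 2.76 + 2.69 = 8.82
Sum of the distinct covariances = 4.69
Var(T) = 8.82 + 2 × 4.69 = 18.20
α = (k/(k−1))·(1 − ΣVar(i)/Var(T)) = (4/3)·(1 − 8.82/18.20) = 0.69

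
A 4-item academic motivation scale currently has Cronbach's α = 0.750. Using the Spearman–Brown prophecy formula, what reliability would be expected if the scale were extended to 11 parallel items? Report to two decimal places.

Length factor m = 11/4 = 2.7500
α' = m·α / (1 + (m−1)·α)
   = 11/4 × 0.750 / (1 + (11/4 − 1) × 0.750)
   = 2.0625 / 2.3125 = 0.89

predicted reliability = 0.89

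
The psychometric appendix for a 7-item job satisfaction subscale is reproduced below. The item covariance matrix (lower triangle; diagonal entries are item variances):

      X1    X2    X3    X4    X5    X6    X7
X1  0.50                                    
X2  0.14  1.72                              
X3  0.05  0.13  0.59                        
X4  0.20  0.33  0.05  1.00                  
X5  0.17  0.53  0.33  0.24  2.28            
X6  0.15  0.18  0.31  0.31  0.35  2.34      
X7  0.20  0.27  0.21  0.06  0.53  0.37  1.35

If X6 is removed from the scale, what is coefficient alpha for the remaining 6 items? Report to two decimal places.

Remaining items: X1, X2, X3, X4, X5, X7 (k = 6).
sum of item variances = 0.50 + 1.72 + 0.59 + 1.00 + 2.28 + 1.35 = 7.44
total variance = 7.44 + 2 × 3.44 = 14.32
α (item deleted) = (6/5)·(1 − 7.44/14.32) = 0.58

α = 0.58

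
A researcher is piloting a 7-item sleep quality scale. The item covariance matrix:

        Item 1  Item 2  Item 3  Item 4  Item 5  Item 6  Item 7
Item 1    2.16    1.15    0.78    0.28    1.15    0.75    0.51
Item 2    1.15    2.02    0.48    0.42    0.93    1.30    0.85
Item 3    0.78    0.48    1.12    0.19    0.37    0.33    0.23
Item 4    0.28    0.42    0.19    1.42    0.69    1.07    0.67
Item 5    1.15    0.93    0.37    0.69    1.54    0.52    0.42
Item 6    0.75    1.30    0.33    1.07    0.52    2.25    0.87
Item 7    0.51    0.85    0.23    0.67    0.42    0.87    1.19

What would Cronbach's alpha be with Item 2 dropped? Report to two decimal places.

Remaining items: Item 1, Item 3, Item 4, Item 5, Item 6, Item 7 (k = 6).
Σσᵢ² = 2.16 + 1.12 + 1.42 + 1.54 + 2.25 + 1.19 = 9.68
total variance = 9.68 + 2 × 8.83 = 27.34
α (item deleted) = (6/5)·(1 − 9.68/27.34) = 0.78

α = 0.78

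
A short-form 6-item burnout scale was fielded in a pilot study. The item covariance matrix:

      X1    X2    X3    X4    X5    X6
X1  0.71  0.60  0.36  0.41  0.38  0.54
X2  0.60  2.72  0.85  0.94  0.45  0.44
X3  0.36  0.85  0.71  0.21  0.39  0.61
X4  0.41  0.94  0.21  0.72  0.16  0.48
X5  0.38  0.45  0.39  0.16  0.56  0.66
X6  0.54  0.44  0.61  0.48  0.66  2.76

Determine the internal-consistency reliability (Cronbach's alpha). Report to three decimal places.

α = 0.776

ΣVar(i) = 0.71 + 2.72 + 0.71 + 0.72 + 0.56 + 2.76 = 8.18
Σ_{i<j} σ_ij = 7.48
Var(T) = 8.18 + 2 × 7.48 = 23.14
α = (k/(k−1))·(1 − ΣVar(i)/Var(T)) = (6/5)·(1 − 8.18/23.14) = 0.776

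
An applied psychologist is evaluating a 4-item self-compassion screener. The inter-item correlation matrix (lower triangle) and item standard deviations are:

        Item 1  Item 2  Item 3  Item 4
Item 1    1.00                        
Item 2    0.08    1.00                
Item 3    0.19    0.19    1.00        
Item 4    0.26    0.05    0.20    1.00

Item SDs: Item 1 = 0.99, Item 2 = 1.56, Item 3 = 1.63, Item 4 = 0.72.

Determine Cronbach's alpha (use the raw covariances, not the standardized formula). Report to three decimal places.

Σσ²ᵢ = 0.99² + 1.56² + 1.63² + 0.72² = 6.5890
Covariances σ_ij = r_ij · s_i · s_j:
  σ(Item 1,Item 2) = 0.08 × 0.99 × 1.56 = 0.1236
  σ(Item 1,Item 3) = 0.19 × 0.99 × 1.63 = 0.3066
  σ(Item 1,Item 4) = 0.26 × 0.99 × 0.72 = 0.1853
  σ(Item 2,Item 3) = 0.19 × 1.56 × 1.63 = 0.4831
  σ(Item 2,Item 4) = 0.05 × 1.56 × 0.72 = 0.0562
  σ(Item 3,Item 4) = 0.20 × 1.63 × 0.72 = 0.2347
σ²_T = Σσ²ᵢ + 2·Σσ_ij = 6.5890 + 2 × 1.3895 = 9.3680
α = (4/3)·(1 − 6.5890/9.3680) = 0.396

α = 0.396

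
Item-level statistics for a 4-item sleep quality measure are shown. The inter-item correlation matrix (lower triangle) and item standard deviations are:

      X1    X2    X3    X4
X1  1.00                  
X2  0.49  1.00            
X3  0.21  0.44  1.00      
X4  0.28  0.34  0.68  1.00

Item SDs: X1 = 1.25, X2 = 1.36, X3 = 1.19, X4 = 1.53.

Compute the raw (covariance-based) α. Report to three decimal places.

Σσ²ᵢ = 1.25² + 1.36² + 1.19² + 1.53² = 7.1691
Covariances σ_ij = r_ij · s_i · s_j:
  σ(X1,X2) = 0.49 × 1.25 × 1.36 = 0.8330
  σ(X1,X3) = 0.21 × 1.25 × 1.19 = 0.3124
  σ(X1,X4) = 0.28 × 1.25 × 1.53 = 0.5355
  σ(X2,X3) = 0.44 × 1.36 × 1.19 = 0.7121
  σ(X2,X4) = 0.34 × 1.36 × 1.53 = 0.7075
  σ(X3,X4) = 0.68 × 1.19 × 1.53 = 1.2381
σ²_T = Σσ²ᵢ + 2·Σσ_ij = 7.1691 + 2 × 4.3386 = 15.8463
α = (4/3)·(1 − 7.1691/15.8463) = 0.730

α = 0.730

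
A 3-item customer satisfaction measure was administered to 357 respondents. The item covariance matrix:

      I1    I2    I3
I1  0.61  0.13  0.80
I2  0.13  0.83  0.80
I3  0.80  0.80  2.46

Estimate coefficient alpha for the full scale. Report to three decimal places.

coefficient alpha = 0.705

ΣVar(i) = 0.61 + 0.83 + 2.46 = 3.90
Σ_{i<j} σ_ij = 1.73
σ²_total = 3.90 + 2 × 1.73 = 7.36
α = (k/(k−1))·(1 − ΣVar(i)/σ²_total) = (3/2)·(1 − 3.90/7.36) = 0.705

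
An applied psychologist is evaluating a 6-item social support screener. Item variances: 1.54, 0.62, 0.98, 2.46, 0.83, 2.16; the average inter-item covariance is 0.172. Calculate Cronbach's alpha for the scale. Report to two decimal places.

Cronbach's alpha = 0.45

Σσ²ᵢ = 1.54 + 0.62 + 0.98 + 2.46 + 0.83 + 2.16 = 8.59
Sum of the 15 distinct covariances = 15 × 0.172 = 2.580
Var(T) = Σσ²ᵢ + 2·Σcov = 8.59 + 2 × 2.580 = 13.750
α = (6/5)·(1 − 8.59/13.750) = 0.45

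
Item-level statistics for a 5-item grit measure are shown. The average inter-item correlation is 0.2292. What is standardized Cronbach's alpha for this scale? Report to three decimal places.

Standardized α = k·r̄ / (1 + (k−1)·r̄) = 5 × 0.2292 / (1 + 4 × 0.2292)
  = 1.1460 / 1.9168 = 0.598

α = 0.598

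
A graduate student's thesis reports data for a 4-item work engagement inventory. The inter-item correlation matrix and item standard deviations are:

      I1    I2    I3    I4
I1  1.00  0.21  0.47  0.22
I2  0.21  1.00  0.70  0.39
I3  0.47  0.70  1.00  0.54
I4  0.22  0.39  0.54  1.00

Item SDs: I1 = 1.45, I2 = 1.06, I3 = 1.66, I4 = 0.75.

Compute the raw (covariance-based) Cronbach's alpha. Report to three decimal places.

Cronbach's alpha = 0.726

Σσ²ᵢ = 1.45² + 1.06² + 1.66² + 0.75² = 6.5442
Covariances σ_ij = r_ij · s_i · s_j:
  σ(I1,I2) = 0.21 × 1.45 × 1.06 = 0.3228
  σ(I1,I3) = 0.47 × 1.45 × 1.66 = 1.1313
  σ(I1,I4) = 0.22 × 1.45 × 0.75 = 0.2393
  σ(I2,I3) = 0.70 × 1.06 × 1.66 = 1.2317
  σ(I2,I4) = 0.39 × 1.06 × 0.75 = 0.3101
  σ(I3,I4) = 0.54 × 1.66 × 0.75 = 0.6723
σ²_T = Σσ²ᵢ + 2·Σσ_ij = 6.5442 + 2 × 3.9075 = 14.3592
α = (4/3)·(1 − 6.5442/14.3592) = 0.726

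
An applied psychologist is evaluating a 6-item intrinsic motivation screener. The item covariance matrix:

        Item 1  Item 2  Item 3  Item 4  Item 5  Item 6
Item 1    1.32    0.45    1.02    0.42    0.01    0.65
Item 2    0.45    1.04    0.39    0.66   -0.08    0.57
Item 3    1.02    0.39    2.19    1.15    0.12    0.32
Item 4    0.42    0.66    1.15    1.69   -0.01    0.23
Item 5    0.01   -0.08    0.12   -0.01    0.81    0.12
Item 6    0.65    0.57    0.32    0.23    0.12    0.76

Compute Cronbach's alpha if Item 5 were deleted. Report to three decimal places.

Remaining items: Item 1, Item 2, Item 3, Item 4, Item 6 (k = 5).
Σσ²ᵢ = 1.32 + 1.04 + 2.19 + 1.69 + 0.76 = 7.00
σ²_total = 7.00 + 2 × 5.86 = 18.72
α (item deleted) = (5/4)·(1 − 7.00/18.72) = 0.783

α = 0.783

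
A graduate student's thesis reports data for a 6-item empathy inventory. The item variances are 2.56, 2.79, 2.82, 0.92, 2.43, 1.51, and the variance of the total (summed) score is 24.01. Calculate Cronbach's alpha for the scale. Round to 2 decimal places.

sum of item variances = 2.56 + 2.79 + 2.82 + 0.92 + 2.43 + 1.51 = 13.03
α = (k/(k−1))·(1 − sum of item variances/σ²_T) = (6/5)·(1 − 13.03/24.01) = 0.55

α = 0.55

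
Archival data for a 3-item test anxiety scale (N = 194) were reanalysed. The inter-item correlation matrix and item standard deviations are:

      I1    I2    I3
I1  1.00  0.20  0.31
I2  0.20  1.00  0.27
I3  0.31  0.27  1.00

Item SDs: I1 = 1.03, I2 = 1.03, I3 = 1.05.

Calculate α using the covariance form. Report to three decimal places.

Σσ²ᵢ = 1.03² + 1.03² + 1.05² = 3.2243
Covariances σ_ij = r_ij · s_i · s_j:
  σ(I1,I2) = 0.20 × 1.03 × 1.03 = 0.2122
  σ(I1,I3) = 0.31 × 1.03 × 1.05 = 0.3353
  σ(I2,I3) = 0.27 × 1.03 × 1.05 = 0.2920
σ²_T = Σσ²ᵢ + 2·Σσ_ij = 3.2243 + 2 × 0.8395 = 4.9033
α = (3/2)·(1 − 3.2243/4.9033) = 0.514

α = 0.514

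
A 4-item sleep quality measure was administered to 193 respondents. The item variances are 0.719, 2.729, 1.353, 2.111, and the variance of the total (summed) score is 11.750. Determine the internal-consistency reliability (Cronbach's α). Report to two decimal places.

Cronbach's α = 0.55

Σσ²ᵢ = 0.719 + 2.729 + 1.353 + 2.111 = 6.912
α = (k/(k−1))·(1 − Σσ²ᵢ/σ²_total) = (4/3)·(1 − 6.912/11.750) = 0.55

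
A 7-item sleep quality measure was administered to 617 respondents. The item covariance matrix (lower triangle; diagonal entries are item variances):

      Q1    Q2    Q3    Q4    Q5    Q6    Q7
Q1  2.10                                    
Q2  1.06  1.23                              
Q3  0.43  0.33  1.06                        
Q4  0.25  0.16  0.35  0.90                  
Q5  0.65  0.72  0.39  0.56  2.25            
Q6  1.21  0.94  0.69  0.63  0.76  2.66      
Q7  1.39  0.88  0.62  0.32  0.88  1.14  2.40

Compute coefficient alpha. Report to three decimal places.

Σσᵢ² = 2.10 + 1.23 + 1.06 + 0.90 + 2.25 + 2.66 + 2.40 = 12.60
Σ_{i<j} σ_ij = 14.36
Var(T) = 12.60 + 2 × 14.36 = 41.32
α = (k/(k−1))·(1 − Σσᵢ²/Var(T)) = (7/6)·(1 − 12.60/41.32) = 0.811

α = 0.811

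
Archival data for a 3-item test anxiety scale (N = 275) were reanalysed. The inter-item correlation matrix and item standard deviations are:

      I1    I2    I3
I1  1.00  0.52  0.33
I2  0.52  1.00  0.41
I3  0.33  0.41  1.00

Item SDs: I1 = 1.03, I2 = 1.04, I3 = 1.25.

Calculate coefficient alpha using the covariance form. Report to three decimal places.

Σσ²ᵢ = 1.03² + 1.04² + 1.25² = 3.7050
Covariances σ_ij = r_ij · s_i · s_j:
  σ(I1,I2) = 0.52 × 1.03 × 1.04 = 0.5570
  σ(I1,I3) = 0.33 × 1.03 × 1.25 = 0.4249
  σ(I2,I3) = 0.41 × 1.04 × 1.25 = 0.5330
σ²_T = Σσ²ᵢ + 2·Σσ_ij = 3.7050 + 2 × 1.5149 = 6.7348
α = (3/2)·(1 − 3.7050/6.7348) = 0.675

coefficient alpha = 0.675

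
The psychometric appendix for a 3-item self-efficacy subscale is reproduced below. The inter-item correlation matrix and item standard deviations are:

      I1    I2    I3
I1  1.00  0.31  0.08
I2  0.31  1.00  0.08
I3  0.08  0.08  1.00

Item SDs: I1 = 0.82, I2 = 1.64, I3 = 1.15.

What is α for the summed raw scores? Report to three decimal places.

α = 0.323

Σσ²ᵢ = 0.82² + 1.64² + 1.15² = 4.6845
Covariances σ_ij = r_ij · s_i · s_j:
  σ(I1,I2) = 0.31 × 0.82 × 1.64 = 0.4169
  σ(I1,I3) = 0.08 × 0.82 × 1.15 = 0.0754
  σ(I2,I3) = 0.08 × 1.64 × 1.15 = 0.1509
σ²_T = Σσ²ᵢ + 2·Σσ_ij = 4.6845 + 2 × 0.6432 = 5.9709
α = (3/2)·(1 − 4.6845/5.9709) = 0.323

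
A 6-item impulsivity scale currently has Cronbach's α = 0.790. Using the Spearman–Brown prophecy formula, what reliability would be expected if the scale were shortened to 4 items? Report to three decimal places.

Length factor m = 4/6 = 0.6667
α' = m·α / (1 − (1−m)·α)
   = 4/6 × 0.790 / (1 − (1 − 4/6) × 0.790)
   = 0.5267 / 0.7367 = 0.715

predicted reliability = 0.715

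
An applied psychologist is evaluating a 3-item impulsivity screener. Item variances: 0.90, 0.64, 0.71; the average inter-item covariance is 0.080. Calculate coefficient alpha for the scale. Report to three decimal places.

sum of item variances = 0.90 + 0.64 + 0.71 = 2.25
Sum of the 3 distinct covariances = 3 × 0.080 = 0.240
total variance = sum of item variances + 2·Σcov = 2.25 + 2 × 0.240 = 2.730
α = (3/2)·(1 − 2.25/2.730) = 0.264

α = 0.264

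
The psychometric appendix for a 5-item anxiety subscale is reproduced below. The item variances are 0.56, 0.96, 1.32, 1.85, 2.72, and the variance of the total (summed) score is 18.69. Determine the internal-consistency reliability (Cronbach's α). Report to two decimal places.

α = 0.75

Σσ²ᵢ = 0.56 + 0.96 + 1.32 + 1.85 + 2.72 = 7.41
α = (k/(k−1))·(1 − Σσ²ᵢ/total variance) = (5/4)·(1 − 7.41/18.69) = 0.75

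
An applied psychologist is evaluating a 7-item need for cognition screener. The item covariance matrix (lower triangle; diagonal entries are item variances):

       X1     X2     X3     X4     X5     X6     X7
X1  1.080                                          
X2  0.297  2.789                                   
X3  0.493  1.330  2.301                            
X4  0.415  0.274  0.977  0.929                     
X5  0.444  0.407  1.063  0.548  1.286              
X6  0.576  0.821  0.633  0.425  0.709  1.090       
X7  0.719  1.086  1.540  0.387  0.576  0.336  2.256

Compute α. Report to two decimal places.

α = 0.82

Σσᵢ² = 1.080 + 2.789 + 2.301 + 0.929 + 1.286 + 1.090 + 2.256 = 11.731
Sum of off-diagonal covariances = 14.056
σ²_T = 11.731 + 2 × 14.056 = 39.843
α = (k/(k−1))·(1 − Σσᵢ²/σ²_T) = (7/6)·(1 − 11.731/39.843) = 0.82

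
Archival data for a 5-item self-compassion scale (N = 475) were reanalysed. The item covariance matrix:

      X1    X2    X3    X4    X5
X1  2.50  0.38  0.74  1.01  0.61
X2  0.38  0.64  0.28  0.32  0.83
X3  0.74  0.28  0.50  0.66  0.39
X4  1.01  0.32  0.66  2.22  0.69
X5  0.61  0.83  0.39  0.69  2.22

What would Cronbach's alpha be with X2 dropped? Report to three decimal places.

α = 0.699

Remaining items: X1, X3, X4, X5 (k = 4).
ΣVar(i) = 2.50 + 0.50 + 2.22 + 2.22 = 7.44
σ²_T = 7.44 + 2 × 4.10 = 15.64
α (item deleted) = (4/3)·(1 − 7.44/15.64) = 0.699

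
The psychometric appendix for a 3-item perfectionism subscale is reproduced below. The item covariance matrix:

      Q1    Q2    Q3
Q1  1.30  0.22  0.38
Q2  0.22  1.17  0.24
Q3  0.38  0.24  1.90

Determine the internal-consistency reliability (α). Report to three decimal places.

α = 0.417

ΣVar(i) = 1.30 + 1.17 + 1.90 = 4.37
Sum of the distinct covariances = 0.84
total variance = 4.37 + 2 × 0.84 = 6.05
α = (k/(k−1))·(1 − ΣVar(i)/total variance) = (3/2)·(1 − 4.37/6.05) = 0.417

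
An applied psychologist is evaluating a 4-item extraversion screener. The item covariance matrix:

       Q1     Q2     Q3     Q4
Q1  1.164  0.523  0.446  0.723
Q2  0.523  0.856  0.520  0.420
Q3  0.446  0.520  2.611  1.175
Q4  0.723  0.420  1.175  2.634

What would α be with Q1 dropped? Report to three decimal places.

α = 0.614

Remaining items: Q2, Q3, Q4 (k = 3).
sum of item variances = 0.856 + 2.611 + 2.634 = 6.101
σ²_T = 6.101 + 2 × 2.115 = 10.331
α (item deleted) = (3/2)·(1 − 6.101/10.331) = 0.614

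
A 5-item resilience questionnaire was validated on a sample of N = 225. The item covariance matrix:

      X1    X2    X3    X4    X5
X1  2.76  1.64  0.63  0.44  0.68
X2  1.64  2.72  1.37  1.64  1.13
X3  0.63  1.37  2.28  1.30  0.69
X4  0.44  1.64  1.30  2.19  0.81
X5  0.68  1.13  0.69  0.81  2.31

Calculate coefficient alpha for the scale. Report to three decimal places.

coefficient alpha = 0.784

Σσᵢ² = 2.76 + 2.72 + 2.28 + 2.19 + 2.31 = 12.26
Sum of off-diagonal covariances = 10.33
σ²_total = 12.26 + 2 × 10.33 = 32.92
α = (k/(k−1))·(1 − Σσᵢ²/σ²_total) = (5/4)·(1 − 12.26/32.92) = 0.784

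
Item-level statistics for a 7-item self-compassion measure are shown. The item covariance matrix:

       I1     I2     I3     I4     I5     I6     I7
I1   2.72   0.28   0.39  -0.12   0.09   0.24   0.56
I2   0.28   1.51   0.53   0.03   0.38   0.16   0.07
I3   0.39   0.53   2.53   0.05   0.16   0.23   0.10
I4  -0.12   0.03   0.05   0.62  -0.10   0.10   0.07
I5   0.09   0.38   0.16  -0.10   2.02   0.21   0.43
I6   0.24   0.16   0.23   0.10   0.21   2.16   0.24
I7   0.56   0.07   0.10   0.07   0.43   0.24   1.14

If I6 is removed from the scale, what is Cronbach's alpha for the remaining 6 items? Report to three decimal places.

Remaining items: I1, I2, I3, I4, I5, I7 (k = 6).
Σσ²ᵢ = 2.72 + 1.51 + 2.53 + 0.62 + 2.02 + 1.14 = 10.54
σ²_total = 10.54 + 2 × 2.92 = 16.38
α (item deleted) = (6/5)·(1 − 10.54/16.38) = 0.428

α = 0.428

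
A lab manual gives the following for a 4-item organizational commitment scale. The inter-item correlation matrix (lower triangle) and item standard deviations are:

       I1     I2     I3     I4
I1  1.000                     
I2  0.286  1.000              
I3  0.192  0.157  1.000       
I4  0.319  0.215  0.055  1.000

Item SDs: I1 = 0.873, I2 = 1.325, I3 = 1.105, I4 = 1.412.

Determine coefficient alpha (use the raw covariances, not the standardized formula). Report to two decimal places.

Σσ²ᵢ = 0.873² + 1.325² + 1.105² + 1.412² = 5.7325
Covariances σ_ij = r_ij · s_i · s_j:
  σ(I1,I2) = 0.286 × 0.873 × 1.325 = 0.3308
  σ(I1,I3) = 0.192 × 0.873 × 1.105 = 0.1852
  σ(I1,I4) = 0.319 × 0.873 × 1.412 = 0.3932
  σ(I2,I3) = 0.157 × 1.325 × 1.105 = 0.2299
  σ(I2,I4) = 0.215 × 1.325 × 1.412 = 0.4022
  σ(I3,I4) = 0.055 × 1.105 × 1.412 = 0.0858
σ²_T = Σσ²ᵢ + 2·Σσ_ij = 5.7325 + 2 × 1.6271 = 8.9867
α = (4/3)·(1 − 5.7325/8.9867) = 0.48

α = 0.48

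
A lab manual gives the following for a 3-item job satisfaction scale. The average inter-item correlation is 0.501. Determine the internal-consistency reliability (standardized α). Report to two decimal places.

standardized α = 0.75

Standardized α = k·r̄ / (1 + (k−1)·r̄) = 3 × 0.501 / (1 + 2 × 0.501)
  = 1.5030 / 2.0020 = 0.75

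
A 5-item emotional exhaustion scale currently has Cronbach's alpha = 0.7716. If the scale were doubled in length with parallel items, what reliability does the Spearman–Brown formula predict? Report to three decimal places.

Length factor m = 2
α' = m·α / (1 + (m−1)·α)
   = 2 × 0.7716 / (1 + (2 − 1) × 0.7716)
   = 1.5432 / 1.7716 = 0.871

predicted reliability = 0.871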